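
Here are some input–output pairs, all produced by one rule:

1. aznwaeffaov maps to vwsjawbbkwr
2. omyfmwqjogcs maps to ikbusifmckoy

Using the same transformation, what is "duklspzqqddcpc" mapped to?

qzhglomvzmyzyl

Rule — swap each adjacent pair of characters (1↔2, 3↔4, ...), then shift every letter 4 places backward in the alphabet (wrapping around).
Applying both steps to "duklspzqqddcpc": "udlkpsqzdqcdcp", then "qzhglomvzmyzyl".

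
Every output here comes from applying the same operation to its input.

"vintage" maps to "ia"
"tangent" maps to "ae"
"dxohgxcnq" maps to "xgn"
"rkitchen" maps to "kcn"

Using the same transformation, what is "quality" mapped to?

ui

The transformation: keep one character in every 3, starting at position 2 (positions 2nd, 5th, 8th, ...).
On "quality" that produces "ui".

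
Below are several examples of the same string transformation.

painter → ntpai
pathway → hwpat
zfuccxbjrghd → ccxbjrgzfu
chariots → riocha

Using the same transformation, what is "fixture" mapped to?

In each case the input is transformed by: delete the last 2 characters, then move the first 3 characters to the end (rotate left by 3).
On "fixture": the first step gives "fixtu", and the second then gives "tufix".
(Check on "zfuccxbjrghd": → "zfuccxbjrg" → "ccxbjrgzfu" ✓)

tufix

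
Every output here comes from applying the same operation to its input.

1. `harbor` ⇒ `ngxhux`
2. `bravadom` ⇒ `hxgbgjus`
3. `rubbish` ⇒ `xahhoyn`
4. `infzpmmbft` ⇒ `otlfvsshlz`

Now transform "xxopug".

dduvam

In each case the input is transformed by: shift every letter 6 places forward in the alphabet (wrapping around).
So "xxopug" becomes "dduvam".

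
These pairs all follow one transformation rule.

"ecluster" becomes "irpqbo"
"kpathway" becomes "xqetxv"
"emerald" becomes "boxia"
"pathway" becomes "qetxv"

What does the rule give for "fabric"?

yofz

The transformation: delete the first 2 characters, then shift every letter 3 places backward in the alphabet (wrapping around).
On "fabric": the first step gives "bric", and the second then gives "yofz".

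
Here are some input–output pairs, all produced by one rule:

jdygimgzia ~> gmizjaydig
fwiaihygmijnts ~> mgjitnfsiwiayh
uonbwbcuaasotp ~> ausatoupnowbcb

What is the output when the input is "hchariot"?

irtochah

The pattern: swap the front and back halves of the string, then swap each adjacent pair of characters (1↔2, 3↔4, ...).
Starting from "hchariot": after the first operation, "riothcha"; after the second, "irtochah".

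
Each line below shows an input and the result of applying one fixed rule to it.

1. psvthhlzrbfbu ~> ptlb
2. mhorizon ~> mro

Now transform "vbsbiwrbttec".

vbrt

The pattern: move the last character to the front, then keep one character in every 3, starting at position 2 (positions 2nd, 5th, 8th, ...).
On "vbsbiwrbttec" that produces "vbrt".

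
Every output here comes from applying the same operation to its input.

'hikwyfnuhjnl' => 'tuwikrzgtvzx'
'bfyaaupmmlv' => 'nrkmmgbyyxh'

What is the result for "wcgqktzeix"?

In each case the input is transformed by: shift every letter 12 places forward in the alphabet (wrapping around).
Doing the same to "wcgqktzeix": "ioscwflquj".

ioscwflquj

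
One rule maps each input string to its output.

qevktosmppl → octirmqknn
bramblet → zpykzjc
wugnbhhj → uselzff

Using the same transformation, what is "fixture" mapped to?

dgvrsp

Rule — delete the last character, then shift every letter 2 places backward in the alphabet (wrapping around).
Working it through for "fixture": intermediate "fixtur", final "dgvrsp".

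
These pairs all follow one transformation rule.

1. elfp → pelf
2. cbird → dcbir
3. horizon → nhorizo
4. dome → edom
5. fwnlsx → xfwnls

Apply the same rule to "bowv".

vbow

The transformation: move the last character to the front.
So "bowv" becomes "vbow".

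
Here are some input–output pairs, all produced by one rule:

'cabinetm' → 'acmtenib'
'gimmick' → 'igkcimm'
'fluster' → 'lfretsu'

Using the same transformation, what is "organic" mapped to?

rocinag

Rule — move the first 2 characters to the end (rotate left by 2), then reverse the string.
Applying both steps to "organic": "ganicor", then "rocinag".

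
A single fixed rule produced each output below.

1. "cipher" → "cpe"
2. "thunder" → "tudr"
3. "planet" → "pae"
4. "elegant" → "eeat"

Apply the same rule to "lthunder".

The pattern: keep every other character starting from the first (positions 1st, 3rd, 5th, ...).
So "lthunder" becomes "lhne".

lhne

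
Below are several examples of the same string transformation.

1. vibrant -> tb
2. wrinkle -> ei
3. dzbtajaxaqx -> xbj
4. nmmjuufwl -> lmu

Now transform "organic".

cg

Rule — move the last 3 characters to the front (rotate right by 3), then keep one character in every 3, starting at position 3 (positions 3rd, 6th, 9th, ...).
For "organic", step one produces "nicorga"; step two turns that into "cg".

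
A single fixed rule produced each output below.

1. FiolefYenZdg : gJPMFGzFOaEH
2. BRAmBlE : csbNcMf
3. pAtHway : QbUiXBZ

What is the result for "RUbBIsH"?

svCcjTi

In each case the input is transformed by: shift every letter 1 place forward in the alphabet (wrapping around), then flip the case of every letter.
Working it through for "RUbBIsH": intermediate "SVcCJtI", final "svCcjTi".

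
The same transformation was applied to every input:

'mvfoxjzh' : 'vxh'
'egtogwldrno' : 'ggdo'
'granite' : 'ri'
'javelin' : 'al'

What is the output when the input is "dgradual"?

gdl

What's happening: keep one character in every 3, starting at position 2 (positions 2nd, 5th, 8th, ...).
On "dgradual" that produces "gdl".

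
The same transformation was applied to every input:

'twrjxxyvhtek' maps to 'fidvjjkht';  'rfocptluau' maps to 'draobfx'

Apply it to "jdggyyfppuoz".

The pattern: delete the last 3 characters, then shift every letter 12 places forward in the alphabet (wrapping around).
Starting from "jdggyyfppuoz": after the first operation, "jdggyyfpp"; after the second, "vpsskkrbb".
(Check on "twrjxxyvhtek": → "twrjxxyvh" → "fidvjjkht" ✓)

vpsskkrbb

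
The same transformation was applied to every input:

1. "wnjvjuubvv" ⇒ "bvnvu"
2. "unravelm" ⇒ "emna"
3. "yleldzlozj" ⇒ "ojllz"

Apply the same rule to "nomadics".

isoa

The transformation: keep every other character starting from the second (positions 2nd, 4th, 6th, ...), then move the last 2 characters to the front (rotate right by 2).
Starting from "nomadics": after the first operation, "oais"; after the second, "isoa".
(Check on "yleldzlozj": → "llzoj" → "ojllz" ✓)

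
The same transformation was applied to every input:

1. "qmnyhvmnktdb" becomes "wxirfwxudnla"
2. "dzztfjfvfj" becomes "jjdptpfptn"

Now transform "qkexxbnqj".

Each output is the input with this applied: move the first character to the end, then shift every letter 10 places forward in the alphabet (wrapping around).
"qkexxbnqj" → "kexxbnqjq" → "uohhlxata".

uohhlxata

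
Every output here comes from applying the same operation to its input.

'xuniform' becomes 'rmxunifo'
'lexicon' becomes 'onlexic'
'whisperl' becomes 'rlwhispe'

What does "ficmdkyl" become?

ylficmdk

Rule — move the last 2 characters to the front (rotate right by 2).
On "ficmdkyl" that produces "ylficmdk".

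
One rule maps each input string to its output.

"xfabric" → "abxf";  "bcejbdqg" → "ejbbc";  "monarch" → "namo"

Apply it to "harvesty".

Looking at the pairs, the operation is to delete the last 3 characters, then move the first 2 characters to the end (rotate left by 2).
"harvesty" → "rveha".

rveha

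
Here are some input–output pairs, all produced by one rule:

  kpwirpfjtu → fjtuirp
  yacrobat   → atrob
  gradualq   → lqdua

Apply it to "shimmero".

The transformation: delete the first 3 characters, then move the first 3 characters to the end (rotate left by 3).
So "shimmero" becomes "romme".

romme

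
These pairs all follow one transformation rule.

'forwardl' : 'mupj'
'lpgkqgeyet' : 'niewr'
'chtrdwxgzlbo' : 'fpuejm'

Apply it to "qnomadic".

What's happening: keep every other character starting from the second (positions 2nd, 4th, 6th, ...), then shift every letter 2 places backward in the alphabet (wrapping around).
Applying both steps to "qnomadic": "nmdc", then "lkba".

lkba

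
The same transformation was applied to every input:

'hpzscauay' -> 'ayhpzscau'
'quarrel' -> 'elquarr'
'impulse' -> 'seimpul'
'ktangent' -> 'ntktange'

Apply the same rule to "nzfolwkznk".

The pattern: move the last 2 characters to the front (rotate right by 2).
So "nzfolwkznk" becomes "nknzfolwkz".

nknzfolwkz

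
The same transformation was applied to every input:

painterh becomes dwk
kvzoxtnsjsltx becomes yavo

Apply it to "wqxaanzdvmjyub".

What's happening: shift every letter 3 places forward in the alphabet (wrapping around), then keep one character in every 3, starting at position 2 (positions 2nd, 5th, 8th, ...).
"wqxaanzdvmjyub" → "ztaddqcgypmbxe" → "tdgme".
(Check on "kvzoxtnsjsltx": → "nycrawqvmvowa" → "yavo" ✓)

tdgme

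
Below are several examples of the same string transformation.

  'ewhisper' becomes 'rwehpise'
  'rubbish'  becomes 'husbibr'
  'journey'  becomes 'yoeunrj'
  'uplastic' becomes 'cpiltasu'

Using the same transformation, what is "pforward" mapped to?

dfroarwp

Each output is the input with this applied: take characters alternately from the front and the back (1st, last, 2nd, 2nd-last, ...), then move the first character to the end.
For "pforward", step one produces "pdfroarw"; step two turns that into "dfroarwp".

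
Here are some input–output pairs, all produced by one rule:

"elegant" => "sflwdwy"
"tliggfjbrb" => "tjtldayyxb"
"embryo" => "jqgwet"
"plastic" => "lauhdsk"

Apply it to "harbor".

tgjzsj

Rule — shift every letter 8 places backward in the alphabet (wrapping around), then move the last 3 characters to the front (rotate right by 3).
Working it through for "harbor": intermediate "zsjtgj", final "tgjzsj".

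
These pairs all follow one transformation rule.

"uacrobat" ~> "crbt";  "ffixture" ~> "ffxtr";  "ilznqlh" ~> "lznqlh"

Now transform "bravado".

brvd

The pattern: remove every vowel.
On "bravado" that produces "brvd".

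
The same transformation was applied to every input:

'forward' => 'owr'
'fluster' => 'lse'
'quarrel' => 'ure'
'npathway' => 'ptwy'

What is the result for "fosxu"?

ox

Each output is the input with this applied: keep every other character starting from the second (positions 2nd, 4th, 6th, ...).
"fosxu" → "ox".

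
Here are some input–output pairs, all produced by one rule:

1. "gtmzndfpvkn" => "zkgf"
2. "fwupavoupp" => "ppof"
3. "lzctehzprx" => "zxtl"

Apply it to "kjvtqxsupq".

The transformation: keep one character in every 3, starting at position 1 (positions 1st, 4th, 7th, ...), then sort the characters into reverse alphabetical order.
Starting from "kjvtqxsupq": after the first operation, "ktsq"; after the second, "tsqk".

tsqk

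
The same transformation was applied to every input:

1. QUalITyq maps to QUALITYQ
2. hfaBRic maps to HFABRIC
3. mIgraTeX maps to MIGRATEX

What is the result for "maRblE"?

The rule is to convert every letter to uppercase.
For "maRblE" the result is "MARBLE".

MARBLE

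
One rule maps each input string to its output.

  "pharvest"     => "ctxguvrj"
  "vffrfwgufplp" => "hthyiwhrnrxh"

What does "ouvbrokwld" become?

The rule is to move the first 2 characters to the end (rotate left by 2), then shift every letter 2 places forward in the alphabet (wrapping around).
On "ouvbrokwld": the first step gives "vbrokwldou", and the second then gives "xdtqmynfqw".

xdtqmynfqw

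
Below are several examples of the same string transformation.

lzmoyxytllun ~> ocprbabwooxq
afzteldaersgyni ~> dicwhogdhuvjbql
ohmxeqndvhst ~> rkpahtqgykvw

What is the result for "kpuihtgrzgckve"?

Rule — shift every letter 3 places forward in the alphabet (wrapping around).
So "kpuihtgrzgckve" becomes "nsxlkwjucjfnyh".

nsxlkwjucjfnyh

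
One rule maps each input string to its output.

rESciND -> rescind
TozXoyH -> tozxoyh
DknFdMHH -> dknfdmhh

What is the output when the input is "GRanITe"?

Rule — convert every letter to lowercase.
On "GRanITe" that produces "granite".

granite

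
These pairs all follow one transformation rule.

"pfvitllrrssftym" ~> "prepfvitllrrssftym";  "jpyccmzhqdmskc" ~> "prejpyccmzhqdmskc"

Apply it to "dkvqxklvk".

What's happening: prepend "pre".
"dkvqxklvk" → "predkvqxklvk".

predkvqxklvk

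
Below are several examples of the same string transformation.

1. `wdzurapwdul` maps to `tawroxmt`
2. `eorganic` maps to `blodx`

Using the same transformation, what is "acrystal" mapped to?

In each case the input is transformed by: delete the last 3 characters, then shift every letter 3 places backward in the alphabet (wrapping around).
On "acrystal": the first step gives "acrys", and the second then gives "xzovp".
(Check on "eorganic": → "eorga" → "blodx" ✓)

xzovp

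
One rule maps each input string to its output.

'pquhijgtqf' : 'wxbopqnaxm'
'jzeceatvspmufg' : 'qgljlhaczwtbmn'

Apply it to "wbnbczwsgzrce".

diuijgdzngyjl

What's happening: shift every letter 7 places forward in the alphabet (wrapping around).
Applying that to "wbnbczwsgzrce" gives "diuijgdzngyjl".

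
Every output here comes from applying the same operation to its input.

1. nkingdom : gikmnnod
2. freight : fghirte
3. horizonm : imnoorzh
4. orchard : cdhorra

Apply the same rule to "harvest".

ehrstva

The transformation: sort the characters into alphabetical order, then move the first character to the end.
Starting from "harvest": after the first operation, "aehrstv"; after the second, "ehrstva".
(Check on "freight": → "efghirt" → "fghirte" ✓)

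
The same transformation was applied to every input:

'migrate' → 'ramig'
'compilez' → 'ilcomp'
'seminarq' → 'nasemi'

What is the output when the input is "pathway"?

hwpat

The pattern: delete the last 2 characters, then move the last 2 characters to the front (rotate right by 2).
Applying both steps to "pathway": "pathw", then "hwpat".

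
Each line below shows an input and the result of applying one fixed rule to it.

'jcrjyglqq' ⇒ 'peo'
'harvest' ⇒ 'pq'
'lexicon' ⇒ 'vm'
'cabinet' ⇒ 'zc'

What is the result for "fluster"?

In each case the input is transformed by: shift every letter 2 places backward in the alphabet (wrapping around), then keep one character in every 3, starting at position 3 (positions 3rd, 6th, 9th, ...).
For "fluster" the result is "sc".
(Check on "jcrjyglqq": → "haphwejoo" → "peo" ✓)

sc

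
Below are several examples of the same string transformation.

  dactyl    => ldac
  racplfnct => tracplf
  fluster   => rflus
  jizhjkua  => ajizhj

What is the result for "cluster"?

The rule is to move the last character to the front, then delete the last 2 characters.
Applying both steps to "cluster": "rcluste", then "rclus".

rclus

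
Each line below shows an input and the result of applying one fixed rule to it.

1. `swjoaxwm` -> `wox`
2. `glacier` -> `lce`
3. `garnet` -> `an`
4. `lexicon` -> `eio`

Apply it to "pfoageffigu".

The rule is to delete the last character, then keep every other character starting from the second (positions 2nd, 4th, 6th, ...).
"pfoageffigu" → "pfoageffig" → "faefg".

faefg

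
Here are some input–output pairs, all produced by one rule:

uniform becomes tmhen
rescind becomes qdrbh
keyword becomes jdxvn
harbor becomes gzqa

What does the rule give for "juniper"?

Each output is the input with this applied: delete the last 2 characters, then shift every letter 1 place backward in the alphabet (wrapping around).
On "juniper": the first step gives "junip", and the second then gives "itmho".

itmho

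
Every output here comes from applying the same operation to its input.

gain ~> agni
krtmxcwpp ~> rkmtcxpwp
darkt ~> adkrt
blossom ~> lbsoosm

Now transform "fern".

efnr

The transformation: swap each adjacent pair of characters (1↔2, 3↔4, ...).
On "fern" that produces "efnr".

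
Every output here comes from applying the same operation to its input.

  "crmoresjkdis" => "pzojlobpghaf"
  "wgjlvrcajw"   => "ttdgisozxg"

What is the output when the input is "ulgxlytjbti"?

friduivqgyq

Looking at the pairs, the operation is to shift every letter 3 places backward in the alphabet (wrapping around), then move the last character to the front.
Working it through for "ulgxlytjbti": intermediate "riduivqgyqf", final "friduivqgyq".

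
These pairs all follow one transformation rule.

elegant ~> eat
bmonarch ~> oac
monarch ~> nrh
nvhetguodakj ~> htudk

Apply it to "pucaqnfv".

cqf

Rule — delete the first character, then keep every other character starting from the second (positions 2nd, 4th, 6th, ...).
Applying that to "pucaqnfv" gives "cqf".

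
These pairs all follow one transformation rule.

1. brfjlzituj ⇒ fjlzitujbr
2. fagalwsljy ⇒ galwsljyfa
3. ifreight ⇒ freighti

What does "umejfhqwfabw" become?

jfhqwfabwume

Each output is the input with this applied: swap the front and back halves of the string, then move the last 3 characters to the front (rotate right by 3).
"umejfhqwfabw" → "jfhqwfabwume".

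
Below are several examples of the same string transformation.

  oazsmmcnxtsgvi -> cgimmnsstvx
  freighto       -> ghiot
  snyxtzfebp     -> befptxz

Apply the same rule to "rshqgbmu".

bgmqu

The rule is to delete the first 3 characters, then sort the characters into alphabetical order.
Applying that to "rshqgbmu" gives "bgmqu".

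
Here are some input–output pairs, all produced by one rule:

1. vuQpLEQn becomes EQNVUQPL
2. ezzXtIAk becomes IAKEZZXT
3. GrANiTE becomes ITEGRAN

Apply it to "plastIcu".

ICUPLAST

The pattern: move the last 3 characters to the front (rotate right by 3), then convert every letter to uppercase.
Working it through for "plastIcu": intermediate "Icuplast", final "ICUPLAST".
(Check on "GrANiTE": → "iTEGrAN" → "ITEGRAN" ✓)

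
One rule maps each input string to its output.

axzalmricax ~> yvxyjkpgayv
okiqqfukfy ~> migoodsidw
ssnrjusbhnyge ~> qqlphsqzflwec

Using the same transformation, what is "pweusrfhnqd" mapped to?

The rule is to shift every letter 2 places backward in the alphabet (wrapping around).
For "pweusrfhnqd" the result is "nucsqpdflob".

nucsqpdflob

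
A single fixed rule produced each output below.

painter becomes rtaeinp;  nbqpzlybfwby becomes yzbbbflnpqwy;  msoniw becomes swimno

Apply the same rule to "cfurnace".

ruaccefn

Rule — sort the characters into alphabetical order, then move the last 2 characters to the front (rotate right by 2).
Working it through for "cfurnace": intermediate "accefnru", final "ruaccefn".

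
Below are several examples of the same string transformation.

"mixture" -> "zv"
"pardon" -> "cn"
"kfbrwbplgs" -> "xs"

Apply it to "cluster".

The transformation: shift every letter 13 places forward in the alphabet (wrapping around) — i.e. ROT13, then keep only the first 2 characters.
For "cluster", step one produces "pyhfgre"; step two turns that into "py".

py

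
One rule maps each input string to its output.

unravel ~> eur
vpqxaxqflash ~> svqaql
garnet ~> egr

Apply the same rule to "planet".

What's happening: move the last 3 characters to the front (rotate right by 3), then keep every other character starting from the second (positions 2nd, 4th, 6th, ...).
For "planet", step one produces "netpla"; step two turns that into "epa".

epa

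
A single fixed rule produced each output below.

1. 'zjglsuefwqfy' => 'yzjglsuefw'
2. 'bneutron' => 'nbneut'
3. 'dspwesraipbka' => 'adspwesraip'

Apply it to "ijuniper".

Looking at the pairs, the operation is to move the last 3 characters to the front (rotate right by 3), then delete the first 2 characters.
Working it through for "ijuniper": intermediate "perijuni", final "rijuni".

rijuni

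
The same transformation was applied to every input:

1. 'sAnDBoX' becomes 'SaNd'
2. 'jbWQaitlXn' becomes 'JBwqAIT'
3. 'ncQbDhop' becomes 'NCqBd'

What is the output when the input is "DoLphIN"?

In each case the input is transformed by: delete the last 3 characters, then flip the case of every letter.
On "DoLphIN": the first step gives "DoLp", and the second then gives "dOlP".

dOlP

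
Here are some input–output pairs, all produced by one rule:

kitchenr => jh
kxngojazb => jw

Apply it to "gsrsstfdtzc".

In each case the input is transformed by: shift every letter 1 place backward in the alphabet (wrapping around), then keep only the first 2 characters.
Applying both steps to "gsrsstfdtzc": "frqrrsecsyb", then "fr".
(Check on "kxngojazb": → "jwmfnizya" → "jw" ✓)

fr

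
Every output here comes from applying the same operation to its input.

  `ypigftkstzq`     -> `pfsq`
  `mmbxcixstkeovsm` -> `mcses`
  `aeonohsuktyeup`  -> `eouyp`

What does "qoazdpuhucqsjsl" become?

odhqs

Looking at the pairs, the operation is to keep one character in every 3, starting at position 2 (positions 2nd, 5th, 8th, ...).
On "qoazdpuhucqsjsl" that produces "odhqs".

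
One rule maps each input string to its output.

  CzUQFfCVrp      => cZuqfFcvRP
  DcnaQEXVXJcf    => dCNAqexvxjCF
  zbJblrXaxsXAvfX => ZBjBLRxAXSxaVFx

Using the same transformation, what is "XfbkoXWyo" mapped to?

Looking at the pairs, the operation is to flip the case of every letter.
On "XfbkoXWyo" that produces "xFBKOxwYO".

xFBKOxwYO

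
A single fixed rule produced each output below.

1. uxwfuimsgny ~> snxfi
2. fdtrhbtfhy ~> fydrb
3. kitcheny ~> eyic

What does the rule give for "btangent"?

What's happening: keep every other character starting from the second (positions 2nd, 4th, 6th, ...), then move the last 2 characters to the front (rotate right by 2).
Applying both steps to "btangent": "tnet", then "ettn".

ettn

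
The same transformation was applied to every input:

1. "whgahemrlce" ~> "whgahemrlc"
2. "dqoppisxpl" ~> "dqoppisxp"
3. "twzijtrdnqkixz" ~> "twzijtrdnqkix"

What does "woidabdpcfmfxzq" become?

woidabdpcfmfxz

The pattern: delete the last character.
Applying that to "woidabdpcfmfxzq" gives "woidabdpcfmfxz".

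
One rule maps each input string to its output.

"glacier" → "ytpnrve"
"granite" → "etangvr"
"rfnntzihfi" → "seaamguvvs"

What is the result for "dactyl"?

nqgpyl

The pattern: swap each adjacent pair of characters (1↔2, 3↔4, ...), then shift every letter 13 places forward in the alphabet (wrapping around) — i.e. ROT13.
Starting from "dactyl": after the first operation, "adtcly"; after the second, "nqgpyl".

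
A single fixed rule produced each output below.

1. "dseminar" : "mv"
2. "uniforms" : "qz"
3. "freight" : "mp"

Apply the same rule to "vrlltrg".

tz

Looking at the pairs, the operation is to shift every letter 8 places forward in the alphabet (wrapping around), then keep one character in every 3, starting at position 3 (positions 3rd, 6th, 9th, ...).
Applying both steps to "vrlltrg": "dzttbzo", then "tz".
(Check on "uniforms": → "cvqnwzua" → "qz" ✓)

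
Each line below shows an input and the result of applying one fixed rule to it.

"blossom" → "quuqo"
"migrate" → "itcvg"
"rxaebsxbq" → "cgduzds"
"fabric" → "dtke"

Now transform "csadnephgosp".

cfpgrjiqur

The rule is to shift every letter 2 places forward in the alphabet (wrapping around), then delete the first 2 characters.
On "csadnephgosp": the first step gives "eucfpgrjiqur", and the second then gives "cfpgrjiqur".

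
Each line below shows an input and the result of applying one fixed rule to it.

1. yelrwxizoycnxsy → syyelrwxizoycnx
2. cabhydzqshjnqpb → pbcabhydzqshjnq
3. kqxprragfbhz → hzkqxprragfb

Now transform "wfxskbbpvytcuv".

uvwfxskbbpvytc

The rule is to move the last 2 characters to the front (rotate right by 2).
"wfxskbbpvytcuv" → "uvwfxskbbpvytc".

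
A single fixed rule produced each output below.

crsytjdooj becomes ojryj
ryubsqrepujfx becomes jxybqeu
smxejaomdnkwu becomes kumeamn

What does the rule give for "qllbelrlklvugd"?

Each output is the input with this applied: move the last 3 characters to the front (rotate right by 3), then keep every other character starting from the first (positions 1st, 3rd, 5th, ...).
For "qllbelrlklvugd", step one produces "ugdqllbelrlklv"; step two turns that into "udlblll".

udlblll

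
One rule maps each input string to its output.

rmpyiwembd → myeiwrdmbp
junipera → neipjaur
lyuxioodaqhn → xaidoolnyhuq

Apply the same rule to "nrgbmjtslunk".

Each output is the input with this applied: take characters alternately from the front and the back (1st, last, 2nd, 2nd-last, ...), then swap the front and back halves of the string.
Applying that to "nrgbmjtslunk" gives "blmsjtnkrngu".

blmsjtnkrngu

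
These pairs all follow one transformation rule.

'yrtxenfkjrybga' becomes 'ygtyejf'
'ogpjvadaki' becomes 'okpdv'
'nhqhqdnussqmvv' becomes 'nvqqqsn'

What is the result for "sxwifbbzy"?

The rule is to keep every other character starting from the first (positions 1st, 3rd, 5th, ...), then take characters alternately from the front and the back (1st, last, 2nd, 2nd-last, ...).
For "sxwifbbzy" the result is "sywbf".

sywbf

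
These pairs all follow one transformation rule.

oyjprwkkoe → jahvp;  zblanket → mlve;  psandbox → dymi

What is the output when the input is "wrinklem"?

cywx

Each output is the input with this applied: keep every other character starting from the second (positions 2nd, 4th, 6th, ...), then shift every letter 11 places forward in the alphabet (wrapping around).
Starting from "wrinklem": after the first operation, "rnlm"; after the second, "cywx".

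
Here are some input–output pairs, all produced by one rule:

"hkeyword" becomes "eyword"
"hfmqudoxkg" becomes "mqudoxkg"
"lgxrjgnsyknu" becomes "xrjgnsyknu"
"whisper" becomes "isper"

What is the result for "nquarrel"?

uarrel

The transformation: delete the first 2 characters.
"nquarrel" → "uarrel".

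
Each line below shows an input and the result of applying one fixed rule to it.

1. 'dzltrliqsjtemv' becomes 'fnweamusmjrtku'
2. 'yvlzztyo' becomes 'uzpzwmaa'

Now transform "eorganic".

ojdfpshb

The rule is to shift every letter 1 place forward in the alphabet (wrapping around), then move the last 3 characters to the front (rotate right by 3).
Applying that to "eorganic" gives "ojdfpshb".
(Check on "yvlzztyo": → "zwmaauzp" → "uzpzwmaa" ✓)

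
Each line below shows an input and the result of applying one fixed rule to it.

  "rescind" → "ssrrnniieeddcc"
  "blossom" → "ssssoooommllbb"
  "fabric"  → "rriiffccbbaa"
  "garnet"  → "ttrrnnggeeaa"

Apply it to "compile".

Looking at the pairs, the operation is to sort the characters into reverse alphabetical order, then double every character.
Applying both steps to "compile": "pomliec", then "ppoommlliieecc".
(Check on "fabric": → "rifcba" → "rriiffccbbaa" ✓)

ppoommlliieecc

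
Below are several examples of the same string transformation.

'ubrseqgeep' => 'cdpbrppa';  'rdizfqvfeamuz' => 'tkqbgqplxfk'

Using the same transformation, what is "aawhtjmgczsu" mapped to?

hseuxrnkdf

The rule is to delete the first 2 characters, then shift every letter 11 places forward in the alphabet (wrapping around).
Applying both steps to "aawhtjmgczsu": "whtjmgczsu", then "hseuxrnkdf".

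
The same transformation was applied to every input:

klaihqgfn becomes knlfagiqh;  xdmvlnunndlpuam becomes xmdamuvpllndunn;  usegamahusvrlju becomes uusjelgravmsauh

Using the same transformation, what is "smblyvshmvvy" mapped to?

The pattern: take characters alternately from the front and the back (1st, last, 2nd, 2nd-last, ...).
"smblyvshmvvy" → "symvbvlmyhvs".

symvbvlmyhvs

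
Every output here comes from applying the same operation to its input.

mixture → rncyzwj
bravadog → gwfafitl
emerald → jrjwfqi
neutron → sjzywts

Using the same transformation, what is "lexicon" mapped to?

qjcnhts

What's happening: shift every letter 5 places forward in the alphabet (wrapping around).
On "lexicon" that produces "qjcnhts".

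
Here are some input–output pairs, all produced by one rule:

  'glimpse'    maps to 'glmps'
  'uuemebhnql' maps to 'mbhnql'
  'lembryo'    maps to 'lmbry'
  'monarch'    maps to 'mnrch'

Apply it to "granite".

What's happening: remove every vowel.
Doing the same to "granite": "grnt".

grnt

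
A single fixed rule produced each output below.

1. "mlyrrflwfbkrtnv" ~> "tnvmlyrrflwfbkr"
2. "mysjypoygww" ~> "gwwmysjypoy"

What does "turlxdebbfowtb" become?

The transformation: move the last 3 characters to the front (rotate right by 3).
On "turlxdebbfowtb" that produces "wtbturlxdebbfo".

wtbturlxdebbfo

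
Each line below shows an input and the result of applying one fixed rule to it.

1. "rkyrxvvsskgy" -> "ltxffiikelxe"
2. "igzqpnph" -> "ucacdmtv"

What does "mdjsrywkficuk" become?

xhpvsxjlefwqz

The transformation: reverse the string, then shift every letter 13 places forward in the alphabet (wrapping around) — i.e. ROT13.
Applying both steps to "mdjsrywkficuk": "kucifkwyrsjdm", then "xhpvsxjlefwqz".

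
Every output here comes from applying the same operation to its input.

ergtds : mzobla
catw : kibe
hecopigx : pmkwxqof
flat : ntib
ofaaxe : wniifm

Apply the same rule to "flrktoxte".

Each output is the input with this applied: shift every letter 8 places forward in the alphabet (wrapping around).
So "flrktoxte" becomes "ntzsbwfbm".

ntzsbwfbm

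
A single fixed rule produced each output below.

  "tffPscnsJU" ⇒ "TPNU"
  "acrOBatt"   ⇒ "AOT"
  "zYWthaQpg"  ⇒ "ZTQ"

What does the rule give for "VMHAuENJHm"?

The pattern: keep one character in every 3, starting at position 1 (positions 1st, 4th, 7th, ...), then convert every letter to uppercase.
Applying that to "VMHAuENJHm" gives "VANM".

VANM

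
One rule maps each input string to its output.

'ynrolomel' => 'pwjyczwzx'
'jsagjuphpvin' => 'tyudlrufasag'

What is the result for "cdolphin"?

The pattern: move the last 2 characters to the front (rotate right by 2), then shift every letter 11 places forward in the alphabet (wrapping around).
Starting from "cdolphin": after the first operation, "incdolph"; after the second, "tynozwas".

tynozwas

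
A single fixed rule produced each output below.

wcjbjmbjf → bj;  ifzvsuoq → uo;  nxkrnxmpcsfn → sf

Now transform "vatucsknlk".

What's happening: move the last 3 characters to the front (rotate right by 3), then keep only the first 2 characters.
"vatucsknlk" → "nlkvatucsk" → "nl".
(Check on "nxkrnxmpcsfn": → "sfnnxkrnxmpc" → "sf" ✓)

nl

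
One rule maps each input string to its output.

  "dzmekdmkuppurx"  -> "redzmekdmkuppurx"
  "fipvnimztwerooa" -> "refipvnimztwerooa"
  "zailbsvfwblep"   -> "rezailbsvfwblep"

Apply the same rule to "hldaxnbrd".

rehldaxnbrd

Looking at the pairs, the operation is to prepend "re".
On "hldaxnbrd" that produces "rehldaxnbrd".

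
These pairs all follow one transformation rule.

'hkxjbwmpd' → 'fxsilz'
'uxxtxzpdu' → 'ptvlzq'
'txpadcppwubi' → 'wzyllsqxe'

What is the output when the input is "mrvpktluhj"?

The rule is to delete the first 3 characters, then shift every letter 4 places backward in the alphabet (wrapping around).
Starting from "mrvpktluhj": after the first operation, "pktluhj"; after the second, "lgphqdf".

lgphqdf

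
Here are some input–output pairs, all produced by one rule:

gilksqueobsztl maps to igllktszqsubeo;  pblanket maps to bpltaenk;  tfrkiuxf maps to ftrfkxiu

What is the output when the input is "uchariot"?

cuhtaori

The transformation: move the first character to the end, then take characters alternately from the front and the back (1st, last, 2nd, 2nd-last, ...).
On "uchariot" that produces "cuhtaori".
(Check on "tfrkiuxf": → "frkiuxft" → "ftrfkxiu" ✓)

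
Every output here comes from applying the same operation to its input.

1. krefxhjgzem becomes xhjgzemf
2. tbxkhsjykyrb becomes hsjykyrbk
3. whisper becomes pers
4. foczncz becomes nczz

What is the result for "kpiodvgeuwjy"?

dvgeuwjyo

Looking at the pairs, the operation is to delete the first 3 characters, then move the first character to the end.
On "kpiodvgeuwjy": the first step gives "odvgeuwjy", and the second then gives "dvgeuwjyo".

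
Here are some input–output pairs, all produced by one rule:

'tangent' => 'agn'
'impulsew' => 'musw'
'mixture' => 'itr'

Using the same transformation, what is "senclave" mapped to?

ecae

The rule is to keep every other character starting from the second (positions 2nd, 4th, 6th, ...).
On "senclave" that produces "ecae".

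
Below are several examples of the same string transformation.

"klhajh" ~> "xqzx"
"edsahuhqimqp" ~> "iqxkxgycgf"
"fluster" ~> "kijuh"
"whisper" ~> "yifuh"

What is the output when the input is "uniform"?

The pattern: delete the first 2 characters, then shift every letter 10 places backward in the alphabet (wrapping around).
Working it through for "uniform": intermediate "iform", final "yvehc".

yvehc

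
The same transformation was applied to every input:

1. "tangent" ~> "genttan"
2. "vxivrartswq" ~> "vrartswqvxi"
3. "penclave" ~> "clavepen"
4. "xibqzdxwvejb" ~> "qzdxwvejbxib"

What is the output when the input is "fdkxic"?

xicfdk

The pattern: move the first 3 characters to the end (rotate left by 3).
Doing the same to "fdkxic": "xicfdk".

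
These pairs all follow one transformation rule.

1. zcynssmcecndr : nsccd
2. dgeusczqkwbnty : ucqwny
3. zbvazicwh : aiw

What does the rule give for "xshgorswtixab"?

grwia

The pattern: delete the first 2 characters, then keep every other character starting from the second (positions 2nd, 4th, 6th, ...).
On "xshgorswtixab": the first step gives "hgorswtixab", and the second then gives "grwia".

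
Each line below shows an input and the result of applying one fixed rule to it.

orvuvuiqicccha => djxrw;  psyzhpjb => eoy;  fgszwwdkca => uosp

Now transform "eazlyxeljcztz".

tatro

Looking at the pairs, the operation is to keep one character in every 3, starting at position 1 (positions 1st, 4th, 7th, ...), then shift every letter 11 places backward in the alphabet (wrapping around).
For "eazlyxeljcztz", step one produces "elecz"; step two turns that into "tatro".
(Check on "orvuvuiqicccha": → "ouich" → "djxrw" ✓)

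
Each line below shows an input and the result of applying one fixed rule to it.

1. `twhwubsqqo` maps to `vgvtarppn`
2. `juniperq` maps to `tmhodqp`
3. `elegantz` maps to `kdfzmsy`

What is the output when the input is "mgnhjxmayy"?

Rule — shift every letter 1 place backward in the alphabet (wrapping around), then delete the first character.
On "mgnhjxmayy": the first step gives "lfmgiwlzxx", and the second then gives "fmgiwlzxx".

fmgiwlzxx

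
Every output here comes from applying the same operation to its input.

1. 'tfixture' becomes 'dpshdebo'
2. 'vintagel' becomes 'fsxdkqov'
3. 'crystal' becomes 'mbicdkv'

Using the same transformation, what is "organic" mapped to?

The transformation: shift every letter 10 places forward in the alphabet (wrapping around).
For "organic" the result is "ybqkxsm".

ybqkxsm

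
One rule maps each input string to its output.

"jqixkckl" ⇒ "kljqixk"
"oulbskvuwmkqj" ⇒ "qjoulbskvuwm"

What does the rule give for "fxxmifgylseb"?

ebfxxmifgyl

What's happening: move the last 3 characters to the front (rotate right by 3), then delete the first character.
Working it through for "fxxmifgylseb": intermediate "sebfxxmifgyl", final "ebfxxmifgyl".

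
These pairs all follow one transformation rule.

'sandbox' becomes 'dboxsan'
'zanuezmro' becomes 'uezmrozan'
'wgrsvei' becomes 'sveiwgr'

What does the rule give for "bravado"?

vadobra

What's happening: move the first 3 characters to the end (rotate left by 3).
So "bravado" becomes "vadobra".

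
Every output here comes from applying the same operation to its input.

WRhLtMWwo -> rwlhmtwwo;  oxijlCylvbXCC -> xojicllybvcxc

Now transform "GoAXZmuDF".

What's happening: swap each adjacent pair of characters (1↔2, 3↔4, ...), then convert every letter to lowercase.
Applying both steps to "GoAXZmuDF": "oGXAmZDuF", then "ogxamzduf".

ogxamzduf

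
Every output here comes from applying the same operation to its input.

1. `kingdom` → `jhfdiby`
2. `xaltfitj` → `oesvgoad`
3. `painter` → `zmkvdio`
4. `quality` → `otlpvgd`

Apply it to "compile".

Rule — shift every letter 5 places backward in the alphabet (wrapping around), then move the last 2 characters to the front (rotate right by 2).
Working it through for "compile": intermediate "xjhkdgz", final "gzxjhkd".

gzxjhkd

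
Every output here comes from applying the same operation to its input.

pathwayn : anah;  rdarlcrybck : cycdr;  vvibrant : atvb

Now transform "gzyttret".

rtzt

In each case the input is transformed by: keep every other character starting from the second (positions 2nd, 4th, 6th, ...), then move the first 2 characters to the end (rotate left by 2).
For "gzyttret", step one produces "ztrt"; step two turns that into "rtzt".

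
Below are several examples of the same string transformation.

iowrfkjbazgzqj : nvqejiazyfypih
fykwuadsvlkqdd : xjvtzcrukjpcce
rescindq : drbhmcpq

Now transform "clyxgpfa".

kxwfoezb

The transformation: move the first character to the end, then shift every letter 1 place backward in the alphabet (wrapping around).
Working it through for "clyxgpfa": intermediate "lyxgpfac", final "kxwfoezb".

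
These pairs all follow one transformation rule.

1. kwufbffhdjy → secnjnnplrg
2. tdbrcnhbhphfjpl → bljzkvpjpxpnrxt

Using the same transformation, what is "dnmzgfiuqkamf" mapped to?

Looking at the pairs, the operation is to shift every letter 8 places forward in the alphabet (wrapping around).
"dnmzgfiuqkamf" → "lvuhonqcysiun".

lvuhonqcysiun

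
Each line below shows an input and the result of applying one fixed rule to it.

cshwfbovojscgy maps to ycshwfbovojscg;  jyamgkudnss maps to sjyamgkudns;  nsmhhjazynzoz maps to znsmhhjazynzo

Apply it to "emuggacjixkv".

vemuggacjixk

Looking at the pairs, the operation is to move the last character to the front.
Applying that to "emuggacjixkv" gives "vemuggacjixk".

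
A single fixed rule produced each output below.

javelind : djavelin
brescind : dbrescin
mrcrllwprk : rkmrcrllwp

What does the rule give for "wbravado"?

owbravad

The transformation: swap the front and back halves of the string, then move the first 3 characters to the end (rotate left by 3).
"wbravado" → "vadowbra" → "owbravad".
(Check on "javelind": → "lindjave" → "djavelin" ✓)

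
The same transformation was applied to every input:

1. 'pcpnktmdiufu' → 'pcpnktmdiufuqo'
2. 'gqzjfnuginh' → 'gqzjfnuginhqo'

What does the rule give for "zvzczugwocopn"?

Looking at the pairs, the operation is to append "qo".
On "zvzczugwocopn" that produces "zvzczugwocopnqo".

zvzczugwocopnqo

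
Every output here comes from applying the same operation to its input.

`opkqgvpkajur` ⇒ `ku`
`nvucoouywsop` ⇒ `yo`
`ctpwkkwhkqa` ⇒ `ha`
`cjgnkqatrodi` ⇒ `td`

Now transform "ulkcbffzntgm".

The pattern: keep one character in every 3, starting at position 2 (positions 2nd, 5th, 8th, ...), then delete the first 2 characters.
On "ulkcbffzntgm" that produces "zg".

zg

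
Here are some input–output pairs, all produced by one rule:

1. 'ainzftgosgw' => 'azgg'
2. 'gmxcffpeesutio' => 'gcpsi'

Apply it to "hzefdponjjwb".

hfoj

The rule is to keep one character in every 3, starting at position 1 (positions 1st, 4th, 7th, ...).
Doing the same to "hzefdponjjwb": "hfoj".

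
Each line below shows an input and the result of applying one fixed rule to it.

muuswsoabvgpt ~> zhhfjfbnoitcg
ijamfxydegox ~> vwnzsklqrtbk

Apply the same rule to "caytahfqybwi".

The pattern: shift every letter 13 places forward in the alphabet (wrapping around) — i.e. ROT13.
So "caytahfqybwi" becomes "pnlgnusdlojv".

pnlgnusdlojv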